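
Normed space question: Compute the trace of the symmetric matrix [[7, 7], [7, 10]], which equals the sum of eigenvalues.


For a self-adjoint (symmetric) matrix, the eigenvalues are real.
The sum of eigenvalues equals the trace of the matrix.
trace = 7 + 10 = 17

17


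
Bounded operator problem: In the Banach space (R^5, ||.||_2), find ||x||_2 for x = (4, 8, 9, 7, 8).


The l^2 norm = (sum |x_i|^2)^(1/2)
Sum of 2th powers = 16 + 64 + 81 + 49 + 64 = 274
||x||_2 = (274)^(1/2) = 16.5529

16.5529


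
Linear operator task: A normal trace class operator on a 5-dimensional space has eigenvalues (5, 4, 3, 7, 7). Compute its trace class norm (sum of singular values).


For a normal operator, singular values equal |eigenvalues|.
Trace norm = sum |lambda_i| = 5 + 4 + 3 + 7 + 7
= 26

26


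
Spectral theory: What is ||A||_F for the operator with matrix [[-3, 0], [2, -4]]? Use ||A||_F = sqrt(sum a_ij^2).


||A||_F^2 = sum a_ij^2
= (-3)^2 + 0^2 + 2^2 + (-4)^2
= 9 + 0 + 4 + 16 = 29
||A||_F = sqrt(29) = 5.3852

5.3852


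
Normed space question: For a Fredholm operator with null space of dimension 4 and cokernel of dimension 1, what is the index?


The Fredholm index is defined as ind(T) = dim(ker T) - dim(coker T)
= 4 - 1
= 3

3


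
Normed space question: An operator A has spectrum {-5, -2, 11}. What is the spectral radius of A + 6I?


Spectrum of A + 6I = {1, 4, 17}
Spectral radius = max |lambda| over the shifted spectrum
= max(1, 4, 17) = 17

17


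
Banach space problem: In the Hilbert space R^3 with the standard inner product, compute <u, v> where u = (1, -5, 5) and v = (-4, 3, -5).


Computing the standard inner product <u, v> = sum u_i * v_i
= 1*-4 + -5*3 + 5*-5
= -4 + -15 + -25
= -44

-44


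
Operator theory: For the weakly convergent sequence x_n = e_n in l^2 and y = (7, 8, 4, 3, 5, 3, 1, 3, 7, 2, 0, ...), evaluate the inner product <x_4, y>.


x_4 = e_4 is the standard basis vector with 1 in position 4.
<x_4, y> = y_4 = 3
As n -> infinity, <x_n, y> -> 0, confirming weak convergence of (x_n) to 0.

3


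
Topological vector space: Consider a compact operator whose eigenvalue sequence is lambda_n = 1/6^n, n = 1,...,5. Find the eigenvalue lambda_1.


The eigenvalue formula gives lambda_1 = 1/6^1
= 1/6
= 0.1667

0.1667


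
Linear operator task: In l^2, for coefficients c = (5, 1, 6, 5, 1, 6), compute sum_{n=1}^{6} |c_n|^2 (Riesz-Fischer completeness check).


sum |c_n|^2 = 5^2 + 1^2 + 6^2 + 5^2 + 1^2 + 6^2
= 25 + 1 + 36 + 25 + 1 + 36
= 124

124


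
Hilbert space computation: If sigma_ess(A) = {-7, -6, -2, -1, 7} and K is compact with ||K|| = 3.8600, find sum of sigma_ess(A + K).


By Weyl's theorem, the essential spectrum is invariant under compact perturbations.
sigma_ess(A + K) = sigma_ess(A) = {-7, -6, -2, -1, 7}
Sum = -7 + -6 + -2 + -1 + 7 = -9

-9


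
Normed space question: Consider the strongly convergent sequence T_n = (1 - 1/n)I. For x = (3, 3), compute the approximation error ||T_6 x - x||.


T_6 x - x = (1 - 1/6)x - x = -x/6
||x|| = sqrt(18) = 4.2426
||T_6 x - x|| = ||x||/6 = 4.2426/6 = 0.7071

0.7071


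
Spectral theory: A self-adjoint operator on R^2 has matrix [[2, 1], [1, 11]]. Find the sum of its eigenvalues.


For a self-adjoint (symmetric) matrix, the eigenvalues are real.
The sum of eigenvalues equals the trace of the matrix.
trace = 2 + 11 = 13

13


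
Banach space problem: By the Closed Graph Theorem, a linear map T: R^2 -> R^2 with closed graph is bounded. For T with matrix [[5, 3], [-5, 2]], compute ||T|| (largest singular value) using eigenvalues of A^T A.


A^T A = [[50, 5], [5, 13]]
trace(A^T A) = 63, det(A^T A) = 625
discriminant = 63^2 - 4*625 = 1469
Largest eigenvalue of A^T A = (trace + sqrt(disc))/2 = 50.6638
||T|| = sqrt(50.6638) = 7.1178

7.1178


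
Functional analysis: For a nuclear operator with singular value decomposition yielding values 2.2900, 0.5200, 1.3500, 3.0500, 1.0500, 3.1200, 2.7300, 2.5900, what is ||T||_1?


The nuclear norm is the sum of all singular values.
||T||_1 = 2.2900 + 0.5200 + 1.3500 + 3.0500 + 1.0500 + 3.1200 + 2.7300 + 2.5900
= 16.7000

16.7000


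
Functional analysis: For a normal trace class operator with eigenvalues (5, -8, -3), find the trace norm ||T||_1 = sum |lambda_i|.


For a normal operator, singular values equal |eigenvalues|.
Trace norm = sum |lambda_i| = 5 + 8 + 3
= 16

16


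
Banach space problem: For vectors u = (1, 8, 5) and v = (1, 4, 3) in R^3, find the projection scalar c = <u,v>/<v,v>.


Computing <u,v> = 1*1 + 8*4 + 5*3 = 48
Computing <v,v> = 1^2 + 4^2 + 3^2 = 26
Projection coefficient = 48/26 = 1.8462

1.8462


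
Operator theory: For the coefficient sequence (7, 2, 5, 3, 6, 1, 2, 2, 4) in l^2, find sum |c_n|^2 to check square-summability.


sum |c_n|^2 = 7^2 + 2^2 + 5^2 + 3^2 + 6^2 + 1^2 + 2^2 + 2^2 + 4^2
= 49 + 4 + 25 + 9 + 36 + 1 + 4 + 4 + 16
= 148

148


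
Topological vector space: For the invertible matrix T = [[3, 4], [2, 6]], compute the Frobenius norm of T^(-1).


det(T) = 3*6 - 4*2 = 10
T^(-1) = (1/10) * [[6, -4], [-2, 3]] = [[0.6000, -0.4000], [-0.2000, 0.3000]]
||T^(-1)||_F^2 = 0.6000^2 + (-0.4000)^2 + (-0.2000)^2 + 0.3000^2 = 0.6500
||T^(-1)||_F = sqrt(0.6500) = 0.8062

0.8062


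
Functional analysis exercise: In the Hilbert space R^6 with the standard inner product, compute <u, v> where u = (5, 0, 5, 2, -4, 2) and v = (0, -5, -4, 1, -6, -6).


Computing the standard inner product <u, v> = sum u_i * v_i
= 5*0 + 0*-5 + 5*-4 + 2*1 + -4*-6 + 2*-6
= 0 + 0 + -20 + 2 + 24 + -12
= -6

-6


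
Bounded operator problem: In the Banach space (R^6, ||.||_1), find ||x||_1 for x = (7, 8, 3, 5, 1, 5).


The l^1 norm equals the sum of absolute values of all components.
||x||_1 = 7 + 8 + 3 + 5 + 1 + 5
= 29

29.0000


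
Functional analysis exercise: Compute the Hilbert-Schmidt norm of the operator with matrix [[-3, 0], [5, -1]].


The Hilbert-Schmidt norm is sqrt(sum of squares of all entries).
Sum of squares = (-3)^2 + 0^2 + 5^2 + (-1)^2
= 9 + 0 + 25 + 1 = 35
||T||_HS = sqrt(35) = 5.9161

5.9161


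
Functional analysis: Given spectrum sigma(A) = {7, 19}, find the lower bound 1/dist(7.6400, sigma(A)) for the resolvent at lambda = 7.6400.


dist(7.6400, {7, 19}) = min(|7.6400 - 7|, |7.6400 - 19|)
= min(0.6400, 11.3600) = 0.6400
Resolvent bound = 1/0.6400 = 1.5625

1.5625


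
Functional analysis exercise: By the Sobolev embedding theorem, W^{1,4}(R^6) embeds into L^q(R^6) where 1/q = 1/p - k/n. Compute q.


Using the Sobolev embedding formula: 1/q = 1/p - k/n
1/q = 1/4 - 1/6 = 1/12
q = 1/(1/12) = 12

12.0000


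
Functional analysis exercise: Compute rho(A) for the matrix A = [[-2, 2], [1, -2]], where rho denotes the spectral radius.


For a 2x2 matrix, eigenvalues satisfy lambda^2 - (trace)*lambda + det = 0
trace = -2 + -2 = -4
det = -2*-2 - 2*1 = 2
discriminant = (-4)^2 - 4*(2) = 8
spectral radius = max |eigenvalue| = 3.4142

3.4142


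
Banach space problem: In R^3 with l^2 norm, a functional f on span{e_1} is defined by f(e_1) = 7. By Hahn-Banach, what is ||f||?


The norm of f is given by ||f|| = sup_{||x||=1} |f(x)|.
On span{e_1}, ||e_1|| = 1, so ||f|| = |f(e_1)| / ||e_1||
= |7| / 1 = 7.0000

7.0000


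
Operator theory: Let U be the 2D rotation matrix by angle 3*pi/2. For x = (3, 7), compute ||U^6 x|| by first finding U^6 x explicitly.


U is a rotation by theta = 3*pi/2
U^6 = rotation by 6*theta = 18*pi/2 = 2*pi/2 (mod 2*pi)
cos(2*pi/2) = -1.0000, sin(2*pi/2) = 0.0000
U^6 x = (-1.0000 * 3 - 0.0000 * 7, 0.0000 * 3 + -1.0000 * 7)
= (-3.0000, -7.0000)
||U^6 x|| = sqrt((-3.0000)^2 + (-7.0000)^2) = sqrt(58.0000) = 7.6158

7.6158


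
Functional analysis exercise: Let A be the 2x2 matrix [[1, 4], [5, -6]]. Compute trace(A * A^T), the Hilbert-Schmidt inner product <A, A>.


trace(A * A^T) = sum of squares of all entries
= 1^2 + 4^2 + 5^2 + (-6)^2
= 1 + 16 + 25 + 36
= 78

78


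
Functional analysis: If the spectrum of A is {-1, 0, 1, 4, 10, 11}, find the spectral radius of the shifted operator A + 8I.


Spectrum of A + 8I = {7, 8, 9, 12, 18, 19}
Spectral radius = max |lambda| over the shifted spectrum
= max(7, 8, 9, 12, 18, 19) = 19

19


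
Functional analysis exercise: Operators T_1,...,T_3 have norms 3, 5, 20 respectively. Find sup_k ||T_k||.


By the Uniform Boundedness Principle, the supremum of norms is finite.
sup_k ||T_k|| = max(3, 5, 20) = 20

20


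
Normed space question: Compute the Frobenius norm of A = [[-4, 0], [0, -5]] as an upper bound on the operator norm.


||A||_F^2 = sum a_ij^2
= (-4)^2 + 0^2 + 0^2 + (-5)^2
= 16 + 0 + 0 + 25 = 41
||A||_F = sqrt(41) = 6.4031

6.4031


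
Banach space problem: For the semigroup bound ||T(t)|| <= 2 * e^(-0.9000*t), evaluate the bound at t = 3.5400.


||T(3.5400)|| <= 2 * exp(-0.9000 * 3.5400)
= 2 * exp(-3.1860)
= 2 * 0.0413
= 0.0827

0.0827


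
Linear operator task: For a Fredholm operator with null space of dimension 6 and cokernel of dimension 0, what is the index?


The Fredholm index is defined as ind(T) = dim(ker T) - dim(coker T)
= 6 - 0
= 6

6


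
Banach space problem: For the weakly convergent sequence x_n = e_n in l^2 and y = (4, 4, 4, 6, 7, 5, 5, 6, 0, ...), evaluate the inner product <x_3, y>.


x_3 = e_3 is the standard basis vector with 1 in position 3.
<x_3, y> = y_3 = 4
As n -> infinity, <x_n, y> -> 0, confirming weak convergence of (x_n) to 0.

4


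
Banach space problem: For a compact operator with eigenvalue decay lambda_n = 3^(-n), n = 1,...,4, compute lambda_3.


The eigenvalue formula gives lambda_3 = 1/3^3
= 1/27
= 0.0370

0.0370


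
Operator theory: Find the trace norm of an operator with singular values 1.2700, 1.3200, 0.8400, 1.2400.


The nuclear norm is the sum of all singular values.
||T||_1 = 1.2700 + 1.3200 + 0.8400 + 1.2400
= 4.6700

4.6700


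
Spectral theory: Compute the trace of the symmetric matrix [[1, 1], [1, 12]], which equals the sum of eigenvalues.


For a self-adjoint (symmetric) matrix, the eigenvalues are real.
The sum of eigenvalues equals the trace of the matrix.
trace = 1 + 12 = 13

13


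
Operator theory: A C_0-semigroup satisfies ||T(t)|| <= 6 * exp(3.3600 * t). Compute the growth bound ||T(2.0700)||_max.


||T(2.0700)|| <= 6 * exp(3.3600 * 2.0700)
= 6 * exp(6.9552)
= 6 * 1048.5882
= 6291.5294

6291.5294


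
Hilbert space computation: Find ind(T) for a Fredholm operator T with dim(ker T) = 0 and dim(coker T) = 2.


The Fredholm index is defined as ind(T) = dim(ker T) - dim(coker T)
= 0 - 2
= -2

-2


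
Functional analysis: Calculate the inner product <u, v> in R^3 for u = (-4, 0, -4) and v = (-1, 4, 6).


Computing the standard inner product <u, v> = sum u_i * v_i
= -4*-1 + 0*4 + -4*6
= 4 + 0 + -24
= -20

-20


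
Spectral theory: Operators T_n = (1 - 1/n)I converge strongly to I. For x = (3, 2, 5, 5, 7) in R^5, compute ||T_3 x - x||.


T_3 x - x = (1 - 1/3)x - x = -x/3
||x|| = sqrt(112) = 10.5830
||T_3 x - x|| = ||x||/3 = 10.5830/3 = 3.5277

3.5277


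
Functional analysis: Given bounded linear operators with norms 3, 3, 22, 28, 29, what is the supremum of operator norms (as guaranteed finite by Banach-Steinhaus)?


By the Uniform Boundedness Principle, the supremum of norms is finite.
sup_k ||T_k|| = max(3, 3, 22, 28, 29) = 29

29


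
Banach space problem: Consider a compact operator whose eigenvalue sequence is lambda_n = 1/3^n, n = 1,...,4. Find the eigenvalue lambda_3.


The eigenvalue formula gives lambda_3 = 1/3^3
= 1/27
= 0.0370

0.0370


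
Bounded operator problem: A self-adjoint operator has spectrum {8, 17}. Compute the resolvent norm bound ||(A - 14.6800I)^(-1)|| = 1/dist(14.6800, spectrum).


dist(14.6800, {8, 17}) = min(|14.6800 - 8|, |14.6800 - 17|)
= min(6.6800, 2.3200) = 2.3200
Resolvent bound = 1/2.3200 = 0.4310

0.4310


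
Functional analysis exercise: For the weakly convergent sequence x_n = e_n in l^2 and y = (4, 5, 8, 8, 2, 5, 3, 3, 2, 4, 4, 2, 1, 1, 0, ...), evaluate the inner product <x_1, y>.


x_1 = e_1 is the standard basis vector with 1 in position 1.
<x_1, y> = y_1 = 4
As n -> infinity, <x_n, y> -> 0, confirming weak convergence of (x_n) to 0.

4


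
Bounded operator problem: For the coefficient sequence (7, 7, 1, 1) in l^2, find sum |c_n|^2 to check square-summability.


sum |c_n|^2 = 7^2 + 7^2 + 1^2 + 1^2
= 49 + 49 + 1 + 1
= 100

100


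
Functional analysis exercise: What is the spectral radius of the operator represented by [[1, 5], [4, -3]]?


For a 2x2 matrix, eigenvalues satisfy lambda^2 - (trace)*lambda + det = 0
trace = 1 + -3 = -2
det = 1*-3 - 5*4 = -23
discriminant = (-2)^2 - 4*(-23) = 96
spectral radius = max |eigenvalue| = 5.8990

5.8990


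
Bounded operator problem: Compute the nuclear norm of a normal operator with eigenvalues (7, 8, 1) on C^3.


For a normal operator, singular values equal |eigenvalues|.
Trace norm = sum |lambda_i| = 7 + 8 + 1
= 16

16


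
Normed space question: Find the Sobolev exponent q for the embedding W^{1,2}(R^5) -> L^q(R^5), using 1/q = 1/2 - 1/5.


Using the Sobolev embedding formula: 1/q = 1/p - k/n
1/q = 1/2 - 1/5 = 3/10
q = 1/(3/10) = 10/3 = 3.3333

3.3333


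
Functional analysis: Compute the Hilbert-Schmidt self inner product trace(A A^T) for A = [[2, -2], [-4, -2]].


trace(A * A^T) = sum of squares of all entries
= 2^2 + (-2)^2 + (-4)^2 + (-2)^2
= 4 + 4 + 16 + 4
= 28

28


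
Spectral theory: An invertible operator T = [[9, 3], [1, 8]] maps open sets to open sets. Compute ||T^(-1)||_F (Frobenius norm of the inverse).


det(T) = 9*8 - 3*1 = 69
T^(-1) = (1/69) * [[8, -3], [-1, 9]] = [[0.1159, -0.0435], [-0.0145, 0.1304]]
||T^(-1)||_F^2 = 0.1159^2 + (-0.0435)^2 + (-0.0145)^2 + 0.1304^2 = 0.0326
||T^(-1)||_F = sqrt(0.0326) = 0.1804

0.1804


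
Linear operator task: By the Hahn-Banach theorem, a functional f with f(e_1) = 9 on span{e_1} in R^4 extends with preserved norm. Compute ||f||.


The norm of f is given by ||f|| = sup_{||x||=1} |f(x)|.
On span{e_1}, ||e_1|| = 1, so ||f|| = |f(e_1)| / ||e_1||
= |9| / 1 = 9.0000

9.0000


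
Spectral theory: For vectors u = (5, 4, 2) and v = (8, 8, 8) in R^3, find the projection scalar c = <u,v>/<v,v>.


Computing <u,v> = 5*8 + 4*8 + 2*8 = 88
Computing <v,v> = 8^2 + 8^2 + 8^2 = 192
Projection coefficient = 88/192 = 0.4583

0.4583


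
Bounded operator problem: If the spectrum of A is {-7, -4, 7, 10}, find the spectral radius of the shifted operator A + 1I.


Spectrum of A + 1I = {-6, -3, 8, 11}
Spectral radius = max |lambda| over the shifted spectrum
= max(6, 3, 8, 11) = 11

11


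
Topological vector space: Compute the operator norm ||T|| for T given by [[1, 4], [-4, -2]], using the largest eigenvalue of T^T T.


A^T A = [[17, 12], [12, 20]]
trace(A^T A) = 37, det(A^T A) = 196
discriminant = 37^2 - 4*196 = 585
Largest eigenvalue of A^T A = (trace + sqrt(disc))/2 = 30.5934
||T|| = sqrt(30.5934) = 5.5311

5.5311


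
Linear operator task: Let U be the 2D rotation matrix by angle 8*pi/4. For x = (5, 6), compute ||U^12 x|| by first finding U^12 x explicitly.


U is a rotation by theta = 8*pi/4
U^12 = rotation by 12*theta = 96*pi/4 = 0*pi/4 (mod 2*pi)
cos(0*pi/4) = 1.0000, sin(0*pi/4) = 0.0000
U^12 x = (1.0000 * 5 - 0.0000 * 6, 0.0000 * 5 + 1.0000 * 6)
= (5.0000, 6.0000)
||U^12 x|| = sqrt(5.0000^2 + 6.0000^2) = sqrt(61.0000) = 7.8102

7.8102


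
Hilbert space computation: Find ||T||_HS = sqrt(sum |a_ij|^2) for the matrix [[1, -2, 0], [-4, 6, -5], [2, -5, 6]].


The Hilbert-Schmidt norm is sqrt(sum of squares of all entries).
Sum of squares = 1^2 + (-2)^2 + 0^2 + (-4)^2 + 6^2 + (-5)^2 + 2^2 + (-5)^2 + 6^2
= 1 + 4 + 0 + 16 + 36 + 25 + 4 + 25 + 36 = 147
||T||_HS = sqrt(147) = 12.1244

12.1244


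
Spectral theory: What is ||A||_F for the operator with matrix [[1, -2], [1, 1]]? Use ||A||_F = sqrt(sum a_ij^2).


||A||_F^2 = sum a_ij^2
= 1^2 + (-2)^2 + 1^2 + 1^2
= 1 + 4 + 1 + 1 = 7
||A||_F = sqrt(7) = 2.6458

2.6458


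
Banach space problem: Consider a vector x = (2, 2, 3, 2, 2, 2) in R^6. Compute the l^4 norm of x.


The l^4 norm = (sum |x_i|^4)^(1/4)
Sum of 4th powers = 16 + 16 + 81 + 16 + 16 + 16 = 161
||x||_4 = (161)^(1/4) = 3.5621

3.5621


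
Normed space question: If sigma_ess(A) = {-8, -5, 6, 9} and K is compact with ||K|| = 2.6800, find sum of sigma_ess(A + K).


By Weyl's theorem, the essential spectrum is invariant under compact perturbations.
sigma_ess(A + K) = sigma_ess(A) = {-8, -5, 6, 9}
Sum = -8 + -5 + 6 + 9 = 2

2


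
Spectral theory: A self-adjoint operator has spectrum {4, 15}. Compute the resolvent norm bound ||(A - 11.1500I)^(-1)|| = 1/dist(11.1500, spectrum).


dist(11.1500, {4, 15}) = min(|11.1500 - 4|, |11.1500 - 15|)
= min(7.1500, 3.8500) = 3.8500
Resolvent bound = 1/3.8500 = 0.2597

0.2597


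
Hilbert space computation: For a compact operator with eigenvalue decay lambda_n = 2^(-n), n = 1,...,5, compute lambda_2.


The eigenvalue formula gives lambda_2 = 1/2^2
= 1/4
= 0.2500

0.2500


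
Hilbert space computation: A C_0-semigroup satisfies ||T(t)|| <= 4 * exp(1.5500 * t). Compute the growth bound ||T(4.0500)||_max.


||T(4.0500)|| <= 4 * exp(1.5500 * 4.0500)
= 4 * exp(6.2775)
= 4 * 532.4559
= 2129.8234

2129.8234


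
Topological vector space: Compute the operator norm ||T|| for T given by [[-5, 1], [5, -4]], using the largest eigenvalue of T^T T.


A^T A = [[50, -25], [-25, 17]]
trace(A^T A) = 67, det(A^T A) = 225
discriminant = 67^2 - 4*225 = 3589
Largest eigenvalue of A^T A = (trace + sqrt(disc))/2 = 63.4541
||T|| = sqrt(63.4541) = 7.9658

7.9658


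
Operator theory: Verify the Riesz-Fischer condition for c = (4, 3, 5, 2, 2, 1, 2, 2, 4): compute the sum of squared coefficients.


sum |c_n|^2 = 4^2 + 3^2 + 5^2 + 2^2 + 2^2 + 1^2 + 2^2 + 2^2 + 4^2
= 16 + 9 + 25 + 4 + 4 + 1 + 4 + 4 + 16
= 83

83


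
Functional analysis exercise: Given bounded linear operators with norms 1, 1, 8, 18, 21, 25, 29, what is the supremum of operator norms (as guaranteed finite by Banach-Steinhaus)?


By the Uniform Boundedness Principle, the supremum of norms is finite.
sup_k ||T_k|| = max(1, 1, 8, 18, 21, 25, 29) = 29

29


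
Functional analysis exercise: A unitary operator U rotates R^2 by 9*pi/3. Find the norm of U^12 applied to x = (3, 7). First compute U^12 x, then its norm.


U is a rotation by theta = 9*pi/3
U^12 = rotation by 12*theta = 108*pi/3 = 0*pi/3 (mod 2*pi)
cos(0*pi/3) = 1.0000, sin(0*pi/3) = 0.0000
U^12 x = (1.0000 * 3 - 0.0000 * 7, 0.0000 * 3 + 1.0000 * 7)
= (3.0000, 7.0000)
||U^12 x|| = sqrt(3.0000^2 + 7.0000^2) = sqrt(58.0000) = 7.6158

7.6158


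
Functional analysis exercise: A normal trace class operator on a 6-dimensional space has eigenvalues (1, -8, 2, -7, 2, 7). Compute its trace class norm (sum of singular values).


For a normal operator, singular values equal |eigenvalues|.
Trace norm = sum |lambda_i| = 1 + 8 + 2 + 7 + 2 + 7
= 27

27


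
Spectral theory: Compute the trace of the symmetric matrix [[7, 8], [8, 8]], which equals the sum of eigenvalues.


For a self-adjoint (symmetric) matrix, the eigenvalues are real.
The sum of eigenvalues equals the trace of the matrix.
trace = 7 + 8 = 15

15


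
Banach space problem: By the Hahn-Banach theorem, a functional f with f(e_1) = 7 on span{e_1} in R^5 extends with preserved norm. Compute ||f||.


The norm of f is given by ||f|| = sup_{||x||=1} |f(x)|.
On span{e_1}, ||e_1|| = 1, so ||f|| = |f(e_1)| / ||e_1||
= |7| / 1 = 7.0000

7.0000


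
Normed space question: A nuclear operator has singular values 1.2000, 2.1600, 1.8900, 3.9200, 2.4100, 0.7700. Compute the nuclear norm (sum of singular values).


The nuclear norm is the sum of all singular values.
||T||_1 = 1.2000 + 2.1600 + 1.8900 + 3.9200 + 2.4100 + 0.7700
= 12.3500

12.3500


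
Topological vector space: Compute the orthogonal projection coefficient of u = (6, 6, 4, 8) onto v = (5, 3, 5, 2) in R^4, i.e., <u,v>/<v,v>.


Computing <u,v> = 6*5 + 6*3 + 4*5 + 8*2 = 84
Computing <v,v> = 5^2 + 3^2 + 5^2 + 2^2 = 63
Projection coefficient = 84/63 = 1.3333

1.3333


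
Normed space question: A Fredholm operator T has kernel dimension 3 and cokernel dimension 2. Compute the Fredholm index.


The Fredholm index is defined as ind(T) = dim(ker T) - dim(coker T)
= 3 - 2
= 1

1


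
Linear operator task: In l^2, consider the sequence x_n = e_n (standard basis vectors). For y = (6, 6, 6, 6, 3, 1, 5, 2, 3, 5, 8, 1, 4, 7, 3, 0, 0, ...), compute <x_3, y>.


x_3 = e_3 is the standard basis vector with 1 in position 3.
<x_3, y> = y_3 = 6
As n -> infinity, <x_n, y> -> 0, confirming weak convergence of (x_n) to 0.

6


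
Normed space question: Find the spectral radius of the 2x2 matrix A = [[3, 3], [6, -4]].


For a 2x2 matrix, eigenvalues satisfy lambda^2 - (trace)*lambda + det = 0
trace = 3 + -4 = -1
det = 3*-4 - 3*6 = -30
discriminant = (-1)^2 - 4*(-30) = 121
spectral radius = max |eigenvalue| = 6.0000

6.0000


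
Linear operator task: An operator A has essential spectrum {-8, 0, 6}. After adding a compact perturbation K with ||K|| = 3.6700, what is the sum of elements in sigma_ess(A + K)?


By Weyl's theorem, the essential spectrum is invariant under compact perturbations.
sigma_ess(A + K) = sigma_ess(A) = {-8, 0, 6}
Sum = -8 + 0 + 6 = -2

-2


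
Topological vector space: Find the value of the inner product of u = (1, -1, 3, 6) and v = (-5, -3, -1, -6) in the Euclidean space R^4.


Computing the standard inner product <u, v> = sum u_i * v_i
= 1*-5 + -1*-3 + 3*-1 + 6*-6
= -5 + 3 + -3 + -36
= -41

-41


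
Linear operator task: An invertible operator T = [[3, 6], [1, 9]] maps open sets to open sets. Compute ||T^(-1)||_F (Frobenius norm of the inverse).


det(T) = 3*9 - 6*1 = 21
T^(-1) = (1/21) * [[9, -6], [-1, 3]] = [[0.4286, -0.2857], [-0.0476, 0.1429]]
||T^(-1)||_F^2 = 0.4286^2 + (-0.2857)^2 + (-0.0476)^2 + 0.1429^2 = 0.2880
||T^(-1)||_F = sqrt(0.2880) = 0.5366

0.5366


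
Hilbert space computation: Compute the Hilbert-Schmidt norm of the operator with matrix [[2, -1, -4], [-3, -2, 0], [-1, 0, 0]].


The Hilbert-Schmidt norm is sqrt(sum of squares of all entries).
Sum of squares = 2^2 + (-1)^2 + (-4)^2 + (-3)^2 + (-2)^2 + 0^2 + (-1)^2 + 0^2 + 0^2
= 4 + 1 + 16 + 9 + 4 + 0 + 1 + 0 + 0 = 35
||T||_HS = sqrt(35) = 5.9161

5.9161


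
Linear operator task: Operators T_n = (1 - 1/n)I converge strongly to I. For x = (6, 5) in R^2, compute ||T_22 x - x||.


T_22 x - x = (1 - 1/22)x - x = -x/22
||x|| = sqrt(61) = 7.8102
||T_22 x - x|| = ||x||/22 = 7.8102/22 = 0.3550

0.3550


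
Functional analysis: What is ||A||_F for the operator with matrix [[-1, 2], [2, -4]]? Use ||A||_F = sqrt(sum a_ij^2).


||A||_F^2 = sum a_ij^2
= (-1)^2 + 2^2 + 2^2 + (-4)^2
= 1 + 4 + 4 + 16 = 25
||A||_F = sqrt(25) = 5.0000

5.0000


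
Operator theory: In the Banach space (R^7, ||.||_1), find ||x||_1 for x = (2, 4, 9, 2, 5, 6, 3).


The l^1 norm equals the sum of absolute values of all components.
||x||_1 = 2 + 4 + 9 + 2 + 5 + 6 + 3
= 31

31.0000


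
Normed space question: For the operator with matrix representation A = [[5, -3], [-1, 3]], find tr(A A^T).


trace(A * A^T) = sum of squares of all entries
= 5^2 + (-3)^2 + (-1)^2 + 3^2
= 25 + 9 + 1 + 9
= 44

44


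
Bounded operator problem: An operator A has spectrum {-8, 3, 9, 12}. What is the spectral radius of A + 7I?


Spectrum of A + 7I = {-1, 10, 16, 19}
Spectral radius = max |lambda| over the shifted spectrum
= max(1, 10, 16, 19) = 19

19


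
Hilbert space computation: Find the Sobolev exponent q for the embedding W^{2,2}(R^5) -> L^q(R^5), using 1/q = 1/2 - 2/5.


Using the Sobolev embedding formula: 1/q = 1/p - k/n
1/q = 1/2 - 2/5 = 1/10
q = 1/(1/10) = 10

10.0000


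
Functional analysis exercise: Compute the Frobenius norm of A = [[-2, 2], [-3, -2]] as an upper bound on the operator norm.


||A||_F^2 = sum a_ij^2
= (-2)^2 + 2^2 + (-3)^2 + (-2)^2
= 4 + 4 + 9 + 4 = 21
||A||_F = sqrt(21) = 4.5826

4.5826


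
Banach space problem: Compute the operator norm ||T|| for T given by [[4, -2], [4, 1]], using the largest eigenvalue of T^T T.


A^T A = [[32, -4], [-4, 5]]
trace(A^T A) = 37, det(A^T A) = 144
discriminant = 37^2 - 4*144 = 793
Largest eigenvalue of A^T A = (trace + sqrt(disc))/2 = 32.5801
||T|| = sqrt(32.5801) = 5.7079

5.7079


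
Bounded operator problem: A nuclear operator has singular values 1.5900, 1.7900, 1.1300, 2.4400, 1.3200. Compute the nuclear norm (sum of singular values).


The nuclear norm is the sum of all singular values.
||T||_1 = 1.5900 + 1.7900 + 1.1300 + 2.4400 + 1.3200
= 8.2700

8.2700


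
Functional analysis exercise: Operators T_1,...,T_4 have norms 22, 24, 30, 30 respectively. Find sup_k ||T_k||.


By the Uniform Boundedness Principle, the supremum of norms is finite.
sup_k ||T_k|| = max(22, 24, 30, 30) = 30

30


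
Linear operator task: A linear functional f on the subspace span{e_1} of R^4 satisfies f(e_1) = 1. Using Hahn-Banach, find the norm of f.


The norm of f is given by ||f|| = sup_{||x||=1} |f(x)|.
On span{e_1}, ||e_1|| = 1, so ||f|| = |f(e_1)| / ||e_1||
= |1| / 1 = 1.0000

1.0000


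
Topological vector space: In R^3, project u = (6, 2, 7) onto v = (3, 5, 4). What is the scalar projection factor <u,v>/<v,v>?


Computing <u,v> = 6*3 + 2*5 + 7*4 = 56
Computing <v,v> = 3^2 + 5^2 + 4^2 = 50
Projection coefficient = 56/50 = 1.1200

1.1200


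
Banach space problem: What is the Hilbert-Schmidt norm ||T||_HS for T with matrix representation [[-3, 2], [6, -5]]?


The Hilbert-Schmidt norm is sqrt(sum of squares of all entries).
Sum of squares = (-3)^2 + 2^2 + 6^2 + (-5)^2
= 9 + 4 + 36 + 25 = 74
||T||_HS = sqrt(74) = 8.6023

8.6023


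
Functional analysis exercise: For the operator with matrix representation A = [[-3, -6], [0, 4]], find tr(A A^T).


trace(A * A^T) = sum of squares of all entries
= (-3)^2 + (-6)^2 + 0^2 + 4^2
= 9 + 36 + 0 + 16
= 61

61


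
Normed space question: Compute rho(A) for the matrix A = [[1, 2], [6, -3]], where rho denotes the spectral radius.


For a 2x2 matrix, eigenvalues satisfy lambda^2 - (trace)*lambda + det = 0
trace = 1 + -3 = -2
det = 1*-3 - 2*6 = -15
discriminant = (-2)^2 - 4*(-15) = 64
spectral radius = max |eigenvalue| = 5.0000

5.0000


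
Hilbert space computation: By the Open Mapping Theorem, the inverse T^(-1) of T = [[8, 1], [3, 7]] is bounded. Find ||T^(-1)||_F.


det(T) = 8*7 - 1*3 = 53
T^(-1) = (1/53) * [[7, -1], [-3, 8]] = [[0.1321, -0.0189], [-0.0566, 0.1509]]
||T^(-1)||_F^2 = 0.1321^2 + (-0.0189)^2 + (-0.0566)^2 + 0.1509^2 = 0.0438
||T^(-1)||_F = sqrt(0.0438) = 0.2093

0.2093


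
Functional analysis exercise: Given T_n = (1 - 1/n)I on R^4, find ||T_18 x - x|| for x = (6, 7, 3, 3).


T_18 x - x = (1 - 1/18)x - x = -x/18
||x|| = sqrt(103) = 10.1489
||T_18 x - x|| = ||x||/18 = 10.1489/18 = 0.5638

0.5638


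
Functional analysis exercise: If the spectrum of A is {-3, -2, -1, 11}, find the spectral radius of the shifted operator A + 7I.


Spectrum of A + 7I = {4, 5, 6, 18}
Spectral radius = max |lambda| over the shifted spectrum
= max(4, 5, 6, 18) = 18

18


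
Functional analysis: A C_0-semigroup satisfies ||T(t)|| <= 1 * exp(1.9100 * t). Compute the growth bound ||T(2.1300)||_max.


||T(2.1300)|| <= 1 * exp(1.9100 * 2.1300)
= 1 * exp(4.0683)
= 1 * 58.4575
= 58.4575

58.4575


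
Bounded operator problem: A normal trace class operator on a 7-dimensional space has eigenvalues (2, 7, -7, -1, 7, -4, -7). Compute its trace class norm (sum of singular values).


For a normal operator, singular values equal |eigenvalues|.
Trace norm = sum |lambda_i| = 2 + 7 + 7 + 1 + 7 + 4 + 7
= 35

35


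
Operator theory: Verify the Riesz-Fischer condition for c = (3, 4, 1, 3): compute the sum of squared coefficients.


sum |c_n|^2 = 3^2 + 4^2 + 1^2 + 3^2
= 9 + 16 + 1 + 9
= 35

35


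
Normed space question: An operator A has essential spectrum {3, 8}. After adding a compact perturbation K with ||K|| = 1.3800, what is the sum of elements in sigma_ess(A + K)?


By Weyl's theorem, the essential spectrum is invariant under compact perturbations.
sigma_ess(A + K) = sigma_ess(A) = {3, 8}
Sum = 3 + 8 = 11

11


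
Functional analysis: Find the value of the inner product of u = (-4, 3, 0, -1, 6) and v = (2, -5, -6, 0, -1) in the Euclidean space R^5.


Computing the standard inner product <u, v> = sum u_i * v_i
= -4*2 + 3*-5 + 0*-6 + -1*0 + 6*-1
= -8 + -15 + 0 + 0 + -6
= -29

-29


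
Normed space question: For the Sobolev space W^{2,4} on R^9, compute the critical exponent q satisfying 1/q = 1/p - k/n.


Using the Sobolev embedding formula: 1/q = 1/p - k/n
1/q = 1/4 - 2/9 = 1/36
q = 1/(1/36) = 36

36.0000


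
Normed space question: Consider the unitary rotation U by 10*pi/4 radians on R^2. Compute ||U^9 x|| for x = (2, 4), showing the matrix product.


U is a rotation by theta = 10*pi/4
U^9 = rotation by 9*theta = 90*pi/4 = 2*pi/4 (mod 2*pi)
cos(2*pi/4) = 0.0000, sin(2*pi/4) = 1.0000
U^9 x = (0.0000 * 2 - 1.0000 * 4, 1.0000 * 2 + 0.0000 * 4)
= (-4.0000, 2.0000)
||U^9 x|| = sqrt((-4.0000)^2 + 2.0000^2) = sqrt(20.0000) = 4.4721

4.4721


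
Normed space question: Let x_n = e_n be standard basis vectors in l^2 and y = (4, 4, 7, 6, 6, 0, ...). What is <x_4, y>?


x_4 = e_4 is the standard basis vector with 1 in position 4.
<x_4, y> = y_4 = 6
As n -> infinity, <x_n, y> -> 0, confirming weak convergence of (x_n) to 0.

6


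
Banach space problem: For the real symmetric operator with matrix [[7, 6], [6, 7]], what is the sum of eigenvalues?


For a self-adjoint (symmetric) matrix, the eigenvalues are real.
The sum of eigenvalues equals the trace of the matrix.
trace = 7 + 7 = 14

14


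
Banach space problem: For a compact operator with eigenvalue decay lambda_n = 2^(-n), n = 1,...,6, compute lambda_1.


The eigenvalue formula gives lambda_1 = 1/2^1
= 1/2
= 0.5000

0.5000


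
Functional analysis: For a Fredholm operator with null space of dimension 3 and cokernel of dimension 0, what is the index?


The Fredholm index is defined as ind(T) = dim(ker T) - dim(coker T)
= 3 - 0
= 3

3


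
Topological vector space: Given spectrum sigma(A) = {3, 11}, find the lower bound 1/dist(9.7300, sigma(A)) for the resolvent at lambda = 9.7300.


dist(9.7300, {3, 11}) = min(|9.7300 - 3|, |9.7300 - 11|)
= min(6.7300, 1.2700) = 1.2700
Resolvent bound = 1/1.2700 = 0.7874

0.7874


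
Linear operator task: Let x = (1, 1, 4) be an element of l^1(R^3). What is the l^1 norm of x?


The l^1 norm equals the sum of absolute values of all components.
||x||_1 = 1 + 1 + 4
= 6

6.0000


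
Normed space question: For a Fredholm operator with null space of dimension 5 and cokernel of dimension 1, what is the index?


The Fredholm index is defined as ind(T) = dim(ker T) - dim(coker T)
= 5 - 1
= 4

4


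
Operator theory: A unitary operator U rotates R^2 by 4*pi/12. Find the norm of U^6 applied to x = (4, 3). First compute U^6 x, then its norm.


U is a rotation by theta = 4*pi/12
U^6 = rotation by 6*theta = 24*pi/12 = 0*pi/12 (mod 2*pi)
cos(0*pi/12) = 1.0000, sin(0*pi/12) = 0.0000
U^6 x = (1.0000 * 4 - 0.0000 * 3, 0.0000 * 4 + 1.0000 * 3)
= (4.0000, 3.0000)
||U^6 x|| = sqrt(4.0000^2 + 3.0000^2) = sqrt(25.0000) = 5.0000

5.0000


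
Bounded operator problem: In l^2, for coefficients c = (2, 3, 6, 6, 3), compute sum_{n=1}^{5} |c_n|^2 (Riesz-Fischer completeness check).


sum |c_n|^2 = 2^2 + 3^2 + 6^2 + 6^2 + 3^2
= 4 + 9 + 36 + 36 + 9
= 94

94


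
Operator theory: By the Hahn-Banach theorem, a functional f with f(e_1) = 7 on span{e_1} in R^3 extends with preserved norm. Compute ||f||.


The norm of f is given by ||f|| = sup_{||x||=1} |f(x)|.
On span{e_1}, ||e_1|| = 1, so ||f|| = |f(e_1)| / ||e_1||
= |7| / 1 = 7.0000

7.0000


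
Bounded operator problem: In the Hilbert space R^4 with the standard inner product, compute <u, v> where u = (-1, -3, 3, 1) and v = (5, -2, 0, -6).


Computing the standard inner product <u, v> = sum u_i * v_i
= -1*5 + -3*-2 + 3*0 + 1*-6
= -5 + 6 + 0 + -6
= -5

-5


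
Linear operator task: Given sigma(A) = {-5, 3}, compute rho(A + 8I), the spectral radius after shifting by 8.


Spectrum of A + 8I = {3, 11}
Spectral radius = max |lambda| over the shifted spectrum
= max(3, 11) = 11

11


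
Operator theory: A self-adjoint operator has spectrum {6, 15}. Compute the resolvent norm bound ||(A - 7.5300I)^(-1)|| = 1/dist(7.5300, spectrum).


dist(7.5300, {6, 15}) = min(|7.5300 - 6|, |7.5300 - 15|)
= min(1.5300, 7.4700) = 1.5300
Resolvent bound = 1/1.5300 = 0.6536

0.6536


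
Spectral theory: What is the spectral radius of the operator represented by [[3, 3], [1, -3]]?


For a 2x2 matrix, eigenvalues satisfy lambda^2 - (trace)*lambda + det = 0
trace = 3 + -3 = 0
det = 3*-3 - 3*1 = -12
discriminant = 0^2 - 4*(-12) = 48
spectral radius = max |eigenvalue| = 3.4641

3.4641


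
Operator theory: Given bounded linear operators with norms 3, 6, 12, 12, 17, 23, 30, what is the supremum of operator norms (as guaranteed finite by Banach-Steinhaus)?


By the Uniform Boundedness Principle, the supremum of norms is finite.
sup_k ||T_k|| = max(3, 6, 12, 12, 17, 23, 30) = 30

30


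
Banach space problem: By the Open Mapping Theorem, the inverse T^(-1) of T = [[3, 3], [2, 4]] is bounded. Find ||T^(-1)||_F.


det(T) = 3*4 - 3*2 = 6
T^(-1) = (1/6) * [[4, -3], [-2, 3]] = [[0.6667, -0.5000], [-0.3333, 0.5000]]
||T^(-1)||_F^2 = 0.6667^2 + (-0.5000)^2 + (-0.3333)^2 + 0.5000^2 = 1.0556
||T^(-1)||_F = sqrt(1.0556) = 1.0274

1.0274


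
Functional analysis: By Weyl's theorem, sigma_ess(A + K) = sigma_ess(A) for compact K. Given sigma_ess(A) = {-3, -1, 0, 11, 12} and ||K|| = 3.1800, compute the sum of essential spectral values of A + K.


By Weyl's theorem, the essential spectrum is invariant under compact perturbations.
sigma_ess(A + K) = sigma_ess(A) = {-3, -1, 0, 11, 12}
Sum = -3 + -1 + 0 + 11 + 12 = 19

19


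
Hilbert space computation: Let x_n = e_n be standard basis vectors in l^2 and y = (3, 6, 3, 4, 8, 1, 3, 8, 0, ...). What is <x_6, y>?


x_6 = e_6 is the standard basis vector with 1 in position 6.
<x_6, y> = y_6 = 1
As n -> infinity, <x_n, y> -> 0, confirming weak convergence of (x_n) to 0.

1


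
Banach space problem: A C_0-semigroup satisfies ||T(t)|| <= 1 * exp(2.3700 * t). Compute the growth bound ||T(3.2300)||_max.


||T(3.2300)|| <= 1 * exp(2.3700 * 3.2300)
= 1 * exp(7.6551)
= 1 * 2111.3862
= 2111.3862

2111.3862


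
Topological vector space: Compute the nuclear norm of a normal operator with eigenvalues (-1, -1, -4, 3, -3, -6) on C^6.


For a normal operator, singular values equal |eigenvalues|.
Trace norm = sum |lambda_i| = 1 + 1 + 4 + 3 + 3 + 6
= 18

18


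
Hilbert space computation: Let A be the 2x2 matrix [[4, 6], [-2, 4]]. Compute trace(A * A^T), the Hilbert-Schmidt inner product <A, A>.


trace(A * A^T) = sum of squares of all entries
= 4^2 + 6^2 + (-2)^2 + 4^2
= 16 + 36 + 4 + 16
= 72

72


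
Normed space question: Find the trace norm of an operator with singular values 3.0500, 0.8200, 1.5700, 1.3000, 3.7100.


The nuclear norm is the sum of all singular values.
||T||_1 = 3.0500 + 0.8200 + 1.5700 + 1.3000 + 3.7100
= 10.4500

10.4500


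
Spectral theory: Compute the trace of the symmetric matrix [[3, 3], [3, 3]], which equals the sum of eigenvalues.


For a self-adjoint (symmetric) matrix, the eigenvalues are real.
The sum of eigenvalues equals the trace of the matrix.
trace = 3 + 3 = 6

6


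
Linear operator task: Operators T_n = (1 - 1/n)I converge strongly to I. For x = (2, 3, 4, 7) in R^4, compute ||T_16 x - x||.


T_16 x - x = (1 - 1/16)x - x = -x/16
||x|| = sqrt(78) = 8.8318
||T_16 x - x|| = ||x||/16 = 8.8318/16 = 0.5520

0.5520


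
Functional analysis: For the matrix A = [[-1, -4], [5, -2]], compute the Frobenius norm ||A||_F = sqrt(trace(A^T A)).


||A||_F^2 = sum a_ij^2
= (-1)^2 + (-4)^2 + 5^2 + (-2)^2
= 1 + 16 + 25 + 4 = 46
||A||_F = sqrt(46) = 6.7823

6.7823


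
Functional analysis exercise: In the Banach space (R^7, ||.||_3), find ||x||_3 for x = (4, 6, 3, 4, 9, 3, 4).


The l^3 norm = (sum |x_i|^3)^(1/3)
Sum of 3th powers = 64 + 216 + 27 + 64 + 729 + 27 + 64 = 1191
||x||_3 = (1191)^(1/3) = 10.6000

10.6000


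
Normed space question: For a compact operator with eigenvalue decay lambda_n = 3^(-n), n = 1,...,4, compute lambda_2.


The eigenvalue formula gives lambda_2 = 1/3^2
= 1/9
= 0.1111

0.1111


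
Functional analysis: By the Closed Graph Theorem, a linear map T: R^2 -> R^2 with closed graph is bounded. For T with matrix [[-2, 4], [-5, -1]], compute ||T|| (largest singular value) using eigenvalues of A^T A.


A^T A = [[29, -3], [-3, 17]]
trace(A^T A) = 46, det(A^T A) = 484
discriminant = 46^2 - 4*484 = 180
Largest eigenvalue of A^T A = (trace + sqrt(disc))/2 = 29.7082
||T|| = sqrt(29.7082) = 5.4505

5.4505


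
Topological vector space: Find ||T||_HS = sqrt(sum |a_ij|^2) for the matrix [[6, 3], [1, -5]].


The Hilbert-Schmidt norm is sqrt(sum of squares of all entries).
Sum of squares = 6^2 + 3^2 + 1^2 + (-5)^2
= 36 + 9 + 1 + 25 = 71
||T||_HS = sqrt(71) = 8.4261

8.4261


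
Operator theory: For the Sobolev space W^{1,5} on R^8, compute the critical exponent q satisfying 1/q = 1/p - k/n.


Using the Sobolev embedding formula: 1/q = 1/p - k/n
1/q = 1/5 - 1/8 = 3/40
q = 1/(3/40) = 40/3 = 13.3333

13.3333


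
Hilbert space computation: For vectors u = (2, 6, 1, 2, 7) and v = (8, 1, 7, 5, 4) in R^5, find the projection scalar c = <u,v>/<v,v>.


Computing <u,v> = 2*8 + 6*1 + 1*7 + 2*5 + 7*4 = 67
Computing <v,v> = 8^2 + 1^2 + 7^2 + 5^2 + 4^2 = 155
Projection coefficient = 67/155 = 0.4323

0.4323


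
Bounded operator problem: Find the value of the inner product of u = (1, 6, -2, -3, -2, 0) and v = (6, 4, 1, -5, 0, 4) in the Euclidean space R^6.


Computing the standard inner product <u, v> = sum u_i * v_i
= 1*6 + 6*4 + -2*1 + -3*-5 + -2*0 + 0*4
= 6 + 24 + -2 + 15 + 0 + 0
= 43

43


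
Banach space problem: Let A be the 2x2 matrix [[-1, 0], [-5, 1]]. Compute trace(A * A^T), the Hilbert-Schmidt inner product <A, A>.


trace(A * A^T) = sum of squares of all entries
= (-1)^2 + 0^2 + (-5)^2 + 1^2
= 1 + 0 + 25 + 1
= 27

27


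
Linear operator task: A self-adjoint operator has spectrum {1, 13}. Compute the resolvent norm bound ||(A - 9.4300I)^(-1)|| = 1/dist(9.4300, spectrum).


dist(9.4300, {1, 13}) = min(|9.4300 - 1|, |9.4300 - 13|)
= min(8.4300, 3.5700) = 3.5700
Resolvent bound = 1/3.5700 = 0.2801

0.2801


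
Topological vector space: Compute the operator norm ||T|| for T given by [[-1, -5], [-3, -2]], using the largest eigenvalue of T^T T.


A^T A = [[10, 11], [11, 29]]
trace(A^T A) = 39, det(A^T A) = 169
discriminant = 39^2 - 4*169 = 845
Largest eigenvalue of A^T A = (trace + sqrt(disc))/2 = 34.0344
||T|| = sqrt(34.0344) = 5.8339

5.8339


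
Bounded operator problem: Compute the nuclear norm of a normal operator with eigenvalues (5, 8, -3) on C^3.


For a normal operator, singular values equal |eigenvalues|.
Trace norm = sum |lambda_i| = 5 + 8 + 3
= 16

16


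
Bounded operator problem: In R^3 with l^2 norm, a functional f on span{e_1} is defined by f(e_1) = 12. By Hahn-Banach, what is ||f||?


The norm of f is given by ||f|| = sup_{||x||=1} |f(x)|.
On span{e_1}, ||e_1|| = 1, so ||f|| = |f(e_1)| / ||e_1||
= |12| / 1 = 12.0000

12.0000


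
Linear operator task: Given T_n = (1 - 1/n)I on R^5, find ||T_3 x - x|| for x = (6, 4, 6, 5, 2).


T_3 x - x = (1 - 1/3)x - x = -x/3
||x|| = sqrt(117) = 10.8167
||T_3 x - x|| = ||x||/3 = 10.8167/3 = 3.6056

3.6056


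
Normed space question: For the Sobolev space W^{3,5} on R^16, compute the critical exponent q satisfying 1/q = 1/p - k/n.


Using the Sobolev embedding formula: 1/q = 1/p - k/n
1/q = 1/5 - 3/16 = 1/80
q = 1/(1/80) = 80

80.0000
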